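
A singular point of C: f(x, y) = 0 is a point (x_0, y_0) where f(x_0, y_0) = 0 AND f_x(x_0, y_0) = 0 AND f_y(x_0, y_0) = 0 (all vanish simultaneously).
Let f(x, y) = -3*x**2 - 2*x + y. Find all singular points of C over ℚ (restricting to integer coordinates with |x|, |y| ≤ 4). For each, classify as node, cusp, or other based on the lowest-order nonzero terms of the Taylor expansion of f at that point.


No singular points in the scanned grid; C is smooth there.

Compute partial derivatives:
  f_x = -6*x - 2.
  f_y = 1.
f_y = 1 is a nonzero constant, so f_y never vanishes: no point (x, y) can satisfy f = f_x = f_y = 0. In particular no (x, y) ∈ {−4, ..., 4}² is singular; the curve is smooth.


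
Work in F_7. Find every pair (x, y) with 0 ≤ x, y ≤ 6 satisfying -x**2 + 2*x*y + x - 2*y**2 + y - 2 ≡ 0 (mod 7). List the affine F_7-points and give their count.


Affine F_7-points: {(1, 6), (2, 3), (4, 0), (4, 1), (5, 3), (5, 6), (6, 1), (6, 2)}; count = 8.

For each of the 49 pairs (x, y) ∈ F_7², evaluate f(x, y) mod 7. Record the zeros.
  x = 0: [0↦5, 1↦4, 2↦6, 3↦4, 4↦5, 5↦2, 6↦2]  zeros at y ∈ ∅
  x = 1: [0↦5, 1↦6, 2↦3, 3↦3, 4↦6, 5↦5, 6↦0]  zeros at y ∈ {6}
  x = 2: [0↦3, 1↦6, 2↦5, 3↦0, 4↦5, 5↦6, 6↦3]  zeros at y ∈ {3}
  x = 3: [0↦6, 1↦4, 2↦5, 3↦2, 4↦2, 5↦5, 6↦4]  zeros at y ∈ ∅
  x = 4: [0↦0, 1↦0, 2↦3, 3↦2, 4↦4, 5↦2, 6↦3]  zeros at y ∈ {0, 1}
  x = 5: [0↦6, 1↦1, 2↦6, 3↦0, 4↦4, 5↦4, 6↦0]  zeros at y ∈ {3, 6}
  x = 6: [0↦3, 1↦0, 2↦0, 3↦3, 4↦2, 5↦4, 6↦2]  zeros at y ∈ {1, 2}
Collecting zeros: affine points = {(1, 6), (2, 3), (4, 0), (4, 1), (5, 3), (5, 6), (6, 1), (6, 2)}.
Total count |C(F_7)_aff| = 8.


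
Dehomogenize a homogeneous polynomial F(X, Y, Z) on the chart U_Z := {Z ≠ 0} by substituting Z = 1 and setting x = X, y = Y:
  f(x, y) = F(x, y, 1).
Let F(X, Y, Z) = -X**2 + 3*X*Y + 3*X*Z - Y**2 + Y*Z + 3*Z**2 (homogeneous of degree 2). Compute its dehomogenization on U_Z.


f(x, y) = -x**2 + 3*x*y + 3*x - y**2 + y + 3

On U_Z we set Z = 1. Each monomial c·X^i·Y^j·Z^k in F becomes c·x^i·y^j·1^k = c·x^i·y^j.
Substituting Z = 1: F(X, Y, 1) = -x**2 + 3*x*y + 3*x - y**2 + y + 3.
Note: deg(f) ≤ deg(F) = 2; strict inequality happens when F is divisible by Z (lost terms).


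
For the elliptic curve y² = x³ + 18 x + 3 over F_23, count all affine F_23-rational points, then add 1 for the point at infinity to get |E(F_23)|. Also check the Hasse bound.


Affine points = {(0, 7), (0, 16), (2, 1), (2, 22), (4, 1), (4, 22), (7, 9), (7, 14), (14, 3), (14, 20), (17, 1), (17, 22), (18, 8), (18, 15)}; affine count = 14; |E(F_23)| = 15.

Discriminant check: Δ ∝ 4a³ + 27b² = 4·18³ + 27·3² = 4·5832 + 27·9 ≡ 19 (mod 23). Nonzero ⇒ E is nonsingular.
For each x ∈ F_23, compute rhs = x³ + 18·x + 3 mod 23, then count y ∈ F_23 with y² ≡ rhs.
  x = 0: rhs = 3, matching y values: 7, 16 (2 points).
  x = 1: rhs = 22, matching y values: none (0 points).
  x = 2: rhs = 1, matching y values: 1, 22 (2 points).
  x = 3: rhs = 15, matching y values: none (0 points).
  x = 4: rhs = 1, matching y values: 1, 22 (2 points).
  x = 5: rhs = 11, matching y values: none (0 points).
  x = 6: rhs = 5, matching y values: none (0 points).
  x = 7: rhs = 12, matching y values: 9, 14 (2 points).
  x = 8: rhs = 15, matching y values: none (0 points).
  x = 9: rhs = 20, matching y values: none (0 points).
  x = 10: rhs = 10, matching y values: none (0 points).
  x = 11: rhs = 14, matching y values: none (0 points).
  x = 12: rhs = 15, matching y values: none (0 points).
  x = 13: rhs = 19, matching y values: none (0 points).
  x = 14: rhs = 9, matching y values: 3, 20 (2 points).
  x = 15: rhs = 14, matching y values: none (0 points).
  x = 16: rhs = 17, matching y values: none (0 points).
  x = 17: rhs = 1, matching y values: 1, 22 (2 points).
  x = 18: rhs = 18, matching y values: 8, 15 (2 points).
  x = 19: rhs = 5, matching y values: none (0 points).
  x = 20: rhs = 14, matching y values: none (0 points).
  x = 21: rhs = 5, matching y values: none (0 points).
  x = 22: rhs = 7, matching y values: none (0 points).
Total affine count: 14.
Full point count |E(F_23)| = 14 + 1 = 15.
Hasse bound: |15 − (23+1)| = |-9| = 9 ≤ 2√23 ≈ 9.5917 ✓.


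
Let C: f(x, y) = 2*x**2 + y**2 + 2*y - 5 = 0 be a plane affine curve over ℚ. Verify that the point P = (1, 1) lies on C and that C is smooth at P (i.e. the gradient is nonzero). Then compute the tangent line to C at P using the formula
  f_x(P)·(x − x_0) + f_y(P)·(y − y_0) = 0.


Tangent line at P: 4*x + 4*y - 8 = 0.

Step 1: f(1, 1) = 0, so P lies on C.
Step 2: partial derivatives
  f_x(x, y) = 4*x, f_y(x, y) = 2*y + 2.
  f_x(P) = 4, f_y(P) = 4 (gradient nonzero, so P is smooth).
Step 3: tangent line at P: 4·(x − 1) + 4·(y − 1) = 0.
Expanding: 4*x + 4*y - 8 = 0.


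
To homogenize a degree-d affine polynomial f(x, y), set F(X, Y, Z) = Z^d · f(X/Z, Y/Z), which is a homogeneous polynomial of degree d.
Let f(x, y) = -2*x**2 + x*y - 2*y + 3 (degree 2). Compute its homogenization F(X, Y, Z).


F(X, Y, Z) = -2*X**2 + X*Y - 2*Y*Z + 3*Z**2

deg(f) = 2.
Substitute x = X/Z, y = Y/Z into f, then multiply by Z^2.
  monomial -2·x^2·y^0 ↦ -2·X^2·Y^0·Z^0.
  monomial 1·x^1·y^1 ↦ 1·X^1·Y^1·Z^0.
  monomial -2·x^0·y^1 ↦ -2·X^0·Y^1·Z^1.
  monomial 3·x^0·y^0 ↦ 3·X^0·Y^0·Z^2.
Collecting: F(X, Y, Z) = -2*X**2 + X*Y - 2*Y*Z + 3*Z**2.


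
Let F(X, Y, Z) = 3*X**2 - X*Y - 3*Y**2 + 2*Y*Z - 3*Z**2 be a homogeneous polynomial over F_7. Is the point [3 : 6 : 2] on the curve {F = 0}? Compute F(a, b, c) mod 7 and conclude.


F(3,6,2) ≡ 4 (mod 7); P is NOT on the curve.

Evaluate F(3, 6, 2) term-by-term (mod 7).
  3*X**2 ↦ 3·9·1·1 = 27
  -X*Y ↦ -1·3·6·1 = -18
  -3*Y**2 ↦ -3·1·36·1 = -108
  2*Y*Z ↦ 2·1·6·2 = 24
  -3*Z**2 ↦ -3·1·1·4 = -12
Sum: F(3, 6, 2) = (27) + (-18) + (-108) + (24) + (-12) = -87.
Reducing mod 7: -87 ≡ 4 (mod 7).
Since F(a, b, c) ≡ 4 ≠ 0 (mod 7), P does NOT lie on the curve.


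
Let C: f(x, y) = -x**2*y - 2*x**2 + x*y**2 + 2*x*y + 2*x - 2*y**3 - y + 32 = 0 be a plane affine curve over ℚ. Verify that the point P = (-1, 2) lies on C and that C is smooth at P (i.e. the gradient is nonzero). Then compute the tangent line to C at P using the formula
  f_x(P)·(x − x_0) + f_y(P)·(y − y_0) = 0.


Tangent line at P: 18*x - 32*y + 82 = 0.

Step 1: f(-1, 2) = 0, so P lies on C.
Step 2: partial derivatives
  f_x(x, y) = -2*x*y - 4*x + y**2 + 2*y + 2, f_y(x, y) = -x**2 + 2*x*y + 2*x - 6*y**2 - 1.
  f_x(P) = 18, f_y(P) = -32 (gradient nonzero, so P is smooth).
Step 3: tangent line at P: 18·(x − -1) + -32·(y − 2) = 0.
Expanding: 18*x - 32*y + 82 = 0.


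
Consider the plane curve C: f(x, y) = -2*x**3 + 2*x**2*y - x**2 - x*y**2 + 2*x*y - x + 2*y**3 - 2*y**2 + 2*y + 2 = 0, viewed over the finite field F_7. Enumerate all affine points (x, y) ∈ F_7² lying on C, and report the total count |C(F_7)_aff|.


Affine F_7-points: {(0, 2), (1, 2), (1, 5), (4, 2), (4, 6), (5, 4), (6, 1)}; count = 7.

For each of the 49 pairs (x, y) ∈ F_7², evaluate f(x, y) mod 7. Record the zeros.
  x = 0: [0↦2, 1↦4, 2↦0, 3↦2, 4↦1, 5↦2, 6↦3]  zeros at y ∈ {2}
  x = 1: [0↦5, 1↦3, 2↦0, 3↦1, 4↦4, 5↦0, 6↦1]  zeros at y ∈ {2, 5}
  x = 2: [0↦1, 1↦6, 2↦1, 3↦5, 4↦2, 5↦4, 6↦2]  zeros at y ∈ ∅
  x = 3: [0↦6, 1↦1, 2↦5, 3↦2, 4↦4, 5↦2, 6↦1]  zeros at y ∈ ∅
  x = 4: [0↦1, 1↦4, 2↦0, 3↦1, 4↦5, 5↦3, 6↦0]  zeros at y ∈ {2, 6}
  x = 5: [0↦2, 1↦3, 2↦2, 3↦4, 4↦0, 5↦2, 6↦1]  zeros at y ∈ {4}
  x = 6: [0↦4, 1↦0, 2↦6, 3↦6, 4↦5, 5↦1, 6↦6]  zeros at y ∈ {1}
Collecting zeros: affine points = {(0, 2), (1, 2), (1, 5), (4, 2), (4, 6), (5, 4), (6, 1)}.
Total count |C(F_7)_aff| = 7.


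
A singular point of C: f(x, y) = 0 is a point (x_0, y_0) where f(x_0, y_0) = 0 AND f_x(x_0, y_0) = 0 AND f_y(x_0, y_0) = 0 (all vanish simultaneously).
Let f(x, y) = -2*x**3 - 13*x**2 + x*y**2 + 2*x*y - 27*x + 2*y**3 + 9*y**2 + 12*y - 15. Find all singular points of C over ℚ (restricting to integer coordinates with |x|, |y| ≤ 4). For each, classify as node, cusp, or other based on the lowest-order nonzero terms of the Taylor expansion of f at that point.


Singular points: {(-2, -1)}; classification: node.

Compute partial derivatives:
  f_x = -6*x**2 - 26*x + y**2 + 2*y - 27.
  f_y = 2*x*y + 2*x + 6*y**2 + 18*y + 12.
Scan x_0 ∈ {−4, ..., 4}. For each x_0, f_y(x_0, y) is a polynomial in y; find its integer roots y ∈ {−4, ..., 4}, then test f_x and f at those candidates.
  x = -4: f_y(-4, y) = 6*y**2 + 10*y + 4; vanishes at y ∈ {-1}. (-4, -1): f_x = -20 ≠ 0.
  x = -3: f_y(-3, y) = 6*y**2 + 12*y + 6; vanishes at y ∈ {-1}. (-3, -1): f_x = -4 ≠ 0.
  x = -2: f_y(-2, y) = 6*y**2 + 14*y + 8; vanishes at y ∈ {-1}. (-2, -1): f_x = 0, f = 0 — SINGULAR.
  x = -1: f_y(-1, y) = 6*y**2 + 16*y + 10; vanishes at y ∈ {-1}. (-1, -1): f_x = -8 ≠ 0.
  x = 0: f_y(0, y) = 6*y**2 + 18*y + 12; vanishes at y ∈ {-2, -1}. (0, -2): f_x = -27 ≠ 0; (0, -1): f_x = -28 ≠ 0.
  x = 1: f_y(1, y) = 6*y**2 + 20*y + 14; vanishes at y ∈ {-1}. (1, -1): f_x = -60 ≠ 0.
  x = 2: f_y(2, y) = 6*y**2 + 22*y + 16; vanishes at y ∈ {-1}. (2, -1): f_x = -104 ≠ 0.
  x = 3: f_y(3, y) = 6*y**2 + 24*y + 18; vanishes at y ∈ {-3, -1}. (3, -3): f_x = -156 ≠ 0; (3, -1): f_x = -160 ≠ 0.
  x = 4: f_y(4, y) = 6*y**2 + 26*y + 20; vanishes at y ∈ {-1}. (4, -1): f_x = -228 ≠ 0.
Only singular point on the grid: (-2, -1).
Classify: substitute x = -2 + u, y = -1 + v and expand: f = -2*u**3 - u**2 + u*v**2 + 2*v**3 + v**2.
No constant or linear terms (consistent with a singular point). Quadratic part: -u**2 + v**2. Cubic part: -2*u**3 + u*v**2 + 2*v**3.
The quadratic part v**2 - u**2 = (v − u)(v + u) splits into two distinct linear factors, so there are two distinct tangent lines y − -1 = ±(x − -2) — this is a node (ordinary double point).
Classification: node.


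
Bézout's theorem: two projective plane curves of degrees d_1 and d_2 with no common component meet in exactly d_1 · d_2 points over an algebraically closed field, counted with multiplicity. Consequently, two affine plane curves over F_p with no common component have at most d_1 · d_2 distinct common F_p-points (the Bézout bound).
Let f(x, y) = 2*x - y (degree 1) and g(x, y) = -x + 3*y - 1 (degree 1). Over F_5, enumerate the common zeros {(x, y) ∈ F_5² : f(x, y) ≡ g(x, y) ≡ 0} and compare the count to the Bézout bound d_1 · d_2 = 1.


Common zeros: ∅; count = 0; Bézout bound = 1.

deg(f) = 1, deg(g) = 1, so Bézout bound = 1.
Scan x ∈ F_5. For each x, list the y ∈ F_5 with f(x, y) ≡ 0 and those with g(x, y) ≡ 0 (mod 5); the common zeros in that column are the intersection.
  x = 0: f ≡ 0 at y ∈ {0}; g ≡ 0 at y ∈ {2}; common: ∅.
  x = 1: f ≡ 0 at y ∈ {2}; g ≡ 0 at y ∈ {4}; common: ∅.
  x = 2: f ≡ 0 at y ∈ {4}; g ≡ 0 at y ∈ {1}; common: ∅.
  x = 3: f ≡ 0 at y ∈ {1}; g ≡ 0 at y ∈ {3}; common: ∅.
  x = 4: f ≡ 0 at y ∈ {3}; g ≡ 0 at y ∈ {0}; common: ∅.
Collecting: common zeros = ∅, so the count is 0.
Comparison with the Bézout bound: 0 ≤ 1 = deg(f)·deg(g), as expected for curves with no common component (the affine F_5-count falls short of the bound because intersections may lie at infinity, over extension fields, or carry multiplicity).


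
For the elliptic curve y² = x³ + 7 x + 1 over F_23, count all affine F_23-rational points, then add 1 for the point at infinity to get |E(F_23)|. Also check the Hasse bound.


Affine points = {(0, 1), (0, 22), (1, 3), (1, 20), (2, 0), (3, 7), (3, 16), (4, 1), (4, 22), (5, 0), (6, 11), (6, 12), (7, 5), (7, 18), (10, 6), (10, 17), (11, 11), (11, 12), (13, 9), (13, 14), (15, 10), (15, 13), (16, 0), (18, 5), (18, 18), (19, 1), (19, 22), (21, 5), (21, 18), (22, 4), (22, 19)}; affine count = 31; |E(F_23)| = 32.

Discriminant check: Δ ∝ 4a³ + 27b² = 4·7³ + 27·1² = 4·343 + 27·1 ≡ 19 (mod 23). Nonzero ⇒ E is nonsingular.
For each x ∈ F_23, compute rhs = x³ + 7·x + 1 mod 23, then count y ∈ F_23 with y² ≡ rhs.
  x = 0: rhs = 1, matching y values: 1, 22 (2 points).
  x = 1: rhs = 9, matching y values: 3, 20 (2 points).
  x = 2: rhs = 0, matching y values: 0 (1 points).
  x = 3: rhs = 3, matching y values: 7, 16 (2 points).
  x = 4: rhs = 1, matching y values: 1, 22 (2 points).
  x = 5: rhs = 0, matching y values: 0 (1 points).
  x = 6: rhs = 6, matching y values: 11, 12 (2 points).
  x = 7: rhs = 2, matching y values: 5, 18 (2 points).
  x = 8: rhs = 17, matching y values: none (0 points).
  x = 9: rhs = 11, matching y values: none (0 points).
  x = 10: rhs = 13, matching y values: 6, 17 (2 points).
  x = 11: rhs = 6, matching y values: 11, 12 (2 points).
  x = 12: rhs = 19, matching y values: none (0 points).
  x = 13: rhs = 12, matching y values: 9, 14 (2 points).
  x = 14: rhs = 14, matching y values: none (0 points).
  x = 15: rhs = 8, matching y values: 10, 13 (2 points).
  x = 16: rhs = 0, matching y values: 0 (1 points).
  x = 17: rhs = 19, matching y values: none (0 points).
  x = 18: rhs = 2, matching y values: 5, 18 (2 points).
  x = 19: rhs = 1, matching y values: 1, 22 (2 points).
  x = 20: rhs = 22, matching y values: none (0 points).
  x = 21: rhs = 2, matching y values: 5, 18 (2 points).
  x = 22: rhs = 16, matching y values: 4, 19 (2 points).
Total affine count: 31.
Full point count |E(F_23)| = 31 + 1 = 32.
Hasse bound: |32 − (23+1)| = |8| = 8 ≤ 2√23 ≈ 9.5917 ✓.


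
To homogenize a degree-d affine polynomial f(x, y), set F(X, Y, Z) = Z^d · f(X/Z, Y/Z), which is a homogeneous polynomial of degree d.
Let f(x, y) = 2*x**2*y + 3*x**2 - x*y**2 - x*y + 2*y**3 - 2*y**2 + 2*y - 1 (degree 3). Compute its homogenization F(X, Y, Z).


F(X, Y, Z) = 2*X**2*Y + 3*X**2*Z - X*Y**2 - X*Y*Z + 2*Y**3 - 2*Y**2*Z + 2*Y*Z**2 - Z**3

deg(f) = 3.
Substitute x = X/Z, y = Y/Z into f, then multiply by Z^3.
  monomial 2·x^2·y^1 ↦ 2·X^2·Y^1·Z^0.
  monomial 3·x^2·y^0 ↦ 3·X^2·Y^0·Z^1.
  monomial -1·x^1·y^2 ↦ -1·X^1·Y^2·Z^0.
  monomial -1·x^1·y^1 ↦ -1·X^1·Y^1·Z^1.
  monomial 2·x^0·y^3 ↦ 2·X^0·Y^3·Z^0.
  monomial -2·x^0·y^2 ↦ -2·X^0·Y^2·Z^1.
  monomial 2·x^0·y^1 ↦ 2·X^0·Y^1·Z^2.
  monomial -1·x^0·y^0 ↦ -1·X^0·Y^0·Z^3.
Collecting: F(X, Y, Z) = 2*X**2*Y + 3*X**2*Z - X*Y**2 - X*Y*Z + 2*Y**3 - 2*Y**2*Z + 2*Y*Z**2 - Z**3.


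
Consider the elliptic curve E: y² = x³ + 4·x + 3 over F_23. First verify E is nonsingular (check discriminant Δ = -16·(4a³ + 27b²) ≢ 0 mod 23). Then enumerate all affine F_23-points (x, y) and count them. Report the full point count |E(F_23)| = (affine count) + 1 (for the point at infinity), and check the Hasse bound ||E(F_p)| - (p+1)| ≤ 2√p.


Affine points = {(0, 7), (0, 16), (1, 10), (1, 13), (6, 6), (6, 17), (7, 11), (7, 12), (8, 8), (8, 15), (9, 3), (9, 20), (10, 10), (10, 13), (12, 10), (12, 13), (16, 0), (17, 4), (17, 19)}; affine count = 19; |E(F_23)| = 20.

Discriminant check: Δ ∝ 4a³ + 27b² = 4·4³ + 27·3² = 4·64 + 27·9 ≡ 16 (mod 23). Nonzero ⇒ E is nonsingular.
For each x ∈ F_23, compute rhs = x³ + 4·x + 3 mod 23, then count y ∈ F_23 with y² ≡ rhs.
  x = 0: rhs = 3, matching y values: 7, 16 (2 points).
  x = 1: rhs = 8, matching y values: 10, 13 (2 points).
  x = 2: rhs = 19, matching y values: none (0 points).
  x = 3: rhs = 19, matching y values: none (0 points).
  x = 4: rhs = 14, matching y values: none (0 points).
  x = 5: rhs = 10, matching y values: none (0 points).
  x = 6: rhs = 13, matching y values: 6, 17 (2 points).
  x = 7: rhs = 6, matching y values: 11, 12 (2 points).
  x = 8: rhs = 18, matching y values: 8, 15 (2 points).
  x = 9: rhs = 9, matching y values: 3, 20 (2 points).
  x = 10: rhs = 8, matching y values: 10, 13 (2 points).
  x = 11: rhs = 21, matching y values: none (0 points).
  x = 12: rhs = 8, matching y values: 10, 13 (2 points).
  x = 13: rhs = 21, matching y values: none (0 points).
  x = 14: rhs = 20, matching y values: none (0 points).
  x = 15: rhs = 11, matching y values: none (0 points).
  x = 16: rhs = 0, matching y values: 0 (1 points).
  x = 17: rhs = 16, matching y values: 4, 19 (2 points).
  x = 18: rhs = 19, matching y values: none (0 points).
  x = 19: rhs = 15, matching y values: none (0 points).
  x = 20: rhs = 10, matching y values: none (0 points).
  x = 21: rhs = 10, matching y values: none (0 points).
  x = 22: rhs = 21, matching y values: none (0 points).
Total affine count: 19.
Full point count |E(F_23)| = 19 + 1 = 20.
Hasse bound: |20 − (23+1)| = |-4| = 4 ≤ 2√23 ≈ 9.5917 ✓.


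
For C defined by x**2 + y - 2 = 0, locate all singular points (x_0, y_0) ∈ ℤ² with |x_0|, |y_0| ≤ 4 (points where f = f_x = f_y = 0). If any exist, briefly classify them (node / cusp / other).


No singular points in the scanned grid; C is smooth there.

Compute partial derivatives:
  f_x = 2*x.
  f_y = 1.
f_y = 1 is a nonzero constant, so f_y never vanishes: no point (x, y) can satisfy f = f_x = f_y = 0. In particular no (x, y) ∈ {−4, ..., 4}² is singular; the curve is smooth.


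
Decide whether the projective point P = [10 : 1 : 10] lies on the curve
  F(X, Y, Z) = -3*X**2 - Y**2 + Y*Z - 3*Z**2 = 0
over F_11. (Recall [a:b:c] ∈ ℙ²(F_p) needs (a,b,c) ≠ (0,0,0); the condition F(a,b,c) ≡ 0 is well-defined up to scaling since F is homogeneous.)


F(10,1,10) ≡ 3 (mod 11); P is NOT on the curve.

Evaluate F(10, 1, 10) term-by-term (mod 11).
  -3*X**2 ↦ -3·100·1·1 = -300
  -Y**2 ↦ -1·1·1·1 = -1
  Y*Z ↦ 1·1·1·10 = 10
  -3*Z**2 ↦ -3·1·1·100 = -300
Sum: F(10, 1, 10) = (-300) + (-1) + (10) + (-300) = -591.
Reducing mod 11: -591 ≡ 3 (mod 11).
Since F(a, b, c) ≡ 3 ≠ 0 (mod 11), P does NOT lie on the curve.


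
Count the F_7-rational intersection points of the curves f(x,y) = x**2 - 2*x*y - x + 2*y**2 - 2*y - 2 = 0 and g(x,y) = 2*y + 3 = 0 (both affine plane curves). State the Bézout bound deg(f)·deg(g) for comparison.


Common zeros: ∅; count = 0; Bézout bound = 2.

deg(f) = 2, deg(g) = 1, so Bézout bound = 2.
Scan x ∈ F_7. For each x, list the y ∈ F_7 with f(x, y) ≡ 0 and those with g(x, y) ≡ 0 (mod 7); the common zeros in that column are the intersection.
  x = 0: f ≡ 0 at y ∈ ∅; g ≡ 0 at y ∈ {2}; common: ∅.
  x = 1: f ≡ 0 at y ∈ {4, 5}; g ≡ 0 at y ∈ {2}; common: ∅.
  x = 2: f ≡ 0 at y ∈ {0, 3}; g ≡ 0 at y ∈ {2}; common: ∅.
  x = 3: f ≡ 0 at y ∈ {5, 6}; g ≡ 0 at y ∈ {2}; common: ∅.
  x = 4: f ≡ 0 at y ∈ ∅; g ≡ 0 at y ∈ {2}; common: ∅.
  x = 5: f ≡ 0 at y ∈ {3}; g ≡ 0 at y ∈ {2}; common: ∅.
  x = 6: f ≡ 0 at y ∈ {0}; g ≡ 0 at y ∈ {2}; common: ∅.
Collecting: common zeros = ∅, so the count is 0.
Comparison with the Bézout bound: 0 ≤ 2 = deg(f)·deg(g), as expected for curves with no common component (the affine F_7-count falls short of the bound because intersections may lie at infinity, over extension fields, or carry multiplicity).


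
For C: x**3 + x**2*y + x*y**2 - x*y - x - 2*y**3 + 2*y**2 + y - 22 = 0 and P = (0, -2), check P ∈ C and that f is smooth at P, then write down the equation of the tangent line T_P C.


Tangent line at P: 5*x - 31*y - 62 = 0.

Step 1: f(0, -2) = 0, so P lies on C.
Step 2: partial derivatives
  f_x(x, y) = 3*x**2 + 2*x*y + y**2 - y - 1, f_y(x, y) = x**2 + 2*x*y - x - 6*y**2 + 4*y + 1.
  f_x(P) = 5, f_y(P) = -31 (gradient nonzero, so P is smooth).
Step 3: tangent line at P: 5·(x − 0) + -31·(y − -2) = 0.
Expanding: 5*x - 31*y - 62 = 0.


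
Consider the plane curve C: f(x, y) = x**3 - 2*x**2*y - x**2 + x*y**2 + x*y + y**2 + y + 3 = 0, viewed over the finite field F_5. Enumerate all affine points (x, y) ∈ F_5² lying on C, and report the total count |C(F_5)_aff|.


Affine F_5-points: {(0, 1), (0, 3), (1, 1), (1, 4), (2, 1), (2, 4), (3, 3), (4, 3)}; count = 8.

For each of the 25 pairs (x, y) ∈ F_5², evaluate f(x, y) mod 5. Record the zeros.
  x = 0: [0↦3, 1↦0, 2↦4, 3↦0, 4↦3]  zeros at y ∈ {1, 3}
  x = 1: [0↦3, 1↦0, 2↦1, 3↦1, 4↦0]  zeros at y ∈ {1, 4}
  x = 2: [0↦2, 1↦0, 2↦4, 3↦4, 4↦0]  zeros at y ∈ {1, 4}
  x = 3: [0↦1, 1↦1, 2↦4, 3↦0, 4↦4]  zeros at y ∈ {3}
  x = 4: [0↦1, 1↦4, 2↦2, 3↦0, 4↦3]  zeros at y ∈ {3}
Collecting zeros: affine points = {(0, 1), (0, 3), (1, 1), (1, 4), (2, 1), (2, 4), (3, 3), (4, 3)}.
Total count |C(F_5)_aff| = 8.


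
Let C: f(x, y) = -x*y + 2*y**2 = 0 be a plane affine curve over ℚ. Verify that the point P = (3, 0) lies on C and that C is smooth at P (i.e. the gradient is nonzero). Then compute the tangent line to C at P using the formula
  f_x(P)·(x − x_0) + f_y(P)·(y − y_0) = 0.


Tangent line at P: -3*y = 0.

Step 1: f(3, 0) = 0, so P lies on C.
Step 2: partial derivatives
  f_x(x, y) = -y, f_y(x, y) = -x + 4*y.
  f_x(P) = 0, f_y(P) = -3 (gradient nonzero, so P is smooth).
Step 3: tangent line at P: 0·(x − 3) + -3·(y − 0) = 0.
Expanding: -3*y = 0.


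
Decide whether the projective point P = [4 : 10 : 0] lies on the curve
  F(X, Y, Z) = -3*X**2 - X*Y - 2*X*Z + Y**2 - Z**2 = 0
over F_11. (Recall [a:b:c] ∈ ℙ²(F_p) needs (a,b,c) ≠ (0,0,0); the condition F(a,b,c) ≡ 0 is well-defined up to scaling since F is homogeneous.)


F(4,10,0) ≡ 1 (mod 11); P is NOT on the curve.

Evaluate F(4, 10, 0) term-by-term (mod 11).
  -3*X**2 ↦ -3·16·1·1 = -48
  -X*Y ↦ -1·4·10·1 = -40
  -2*X*Z ↦ -2·4·1·0 = 0
  Y**2 ↦ 1·1·100·1 = 100
  -Z**2 ↦ -1·1·1·0 = 0
Sum: F(4, 10, 0) = (-48) + (-40) + (0) + (100) + (0) = 12.
Reducing mod 11: 12 ≡ 1 (mod 11).
Since F(a, b, c) ≡ 1 ≠ 0 (mod 11), P does NOT lie on the curve.


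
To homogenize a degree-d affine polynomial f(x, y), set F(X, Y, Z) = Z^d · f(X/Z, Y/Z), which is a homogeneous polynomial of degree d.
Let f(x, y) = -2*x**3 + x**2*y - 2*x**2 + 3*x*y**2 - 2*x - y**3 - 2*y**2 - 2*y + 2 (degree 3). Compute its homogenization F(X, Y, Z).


F(X, Y, Z) = -2*X**3 + X**2*Y - 2*X**2*Z + 3*X*Y**2 - 2*X*Z**2 - Y**3 - 2*Y**2*Z - 2*Y*Z**2 + 2*Z**3

deg(f) = 3.
Substitute x = X/Z, y = Y/Z into f, then multiply by Z^3.
  monomial -2·x^3·y^0 ↦ -2·X^3·Y^0·Z^0.
  monomial 1·x^2·y^1 ↦ 1·X^2·Y^1·Z^0.
  monomial -2·x^2·y^0 ↦ -2·X^2·Y^0·Z^1.
  monomial 3·x^1·y^2 ↦ 3·X^1·Y^2·Z^0.
  monomial -2·x^1·y^0 ↦ -2·X^1·Y^0·Z^2.
  monomial -1·x^0·y^3 ↦ -1·X^0·Y^3·Z^0.
  monomial -2·x^0·y^2 ↦ -2·X^0·Y^2·Z^1.
  monomial -2·x^0·y^1 ↦ -2·X^0·Y^1·Z^2.
  monomial 2·x^0·y^0 ↦ 2·X^0·Y^0·Z^3.
Collecting: F(X, Y, Z) = -2*X**3 + X**2*Y - 2*X**2*Z + 3*X*Y**2 - 2*X*Z**2 - Y**3 - 2*Y**2*Z - 2*Y*Z**2 + 2*Z**3.


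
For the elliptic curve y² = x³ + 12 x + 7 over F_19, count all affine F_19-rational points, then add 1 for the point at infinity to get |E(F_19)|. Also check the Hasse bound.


Affine points = {(0, 8), (0, 11), (1, 1), (1, 18), (2, 1), (2, 18), (4, 9), (4, 10), (7, 4), (7, 15), (8, 8), (8, 11), (10, 5), (10, 14), (11, 8), (11, 11), (12, 6), (12, 13), (13, 2), (13, 17), (15, 3), (15, 16), (16, 1), (16, 18)}; affine count = 24; |E(F_19)| = 25.

Discriminant check: Δ ∝ 4a³ + 27b² = 4·12³ + 27·7² = 4·1728 + 27·49 ≡ 8 (mod 19). Nonzero ⇒ E is nonsingular.
For each x ∈ F_19, compute rhs = x³ + 12·x + 7 mod 19, then count y ∈ F_19 with y² ≡ rhs.
  x = 0: rhs = 7, matching y values: 8, 11 (2 points).
  x = 1: rhs = 1, matching y values: 1, 18 (2 points).
  x = 2: rhs = 1, matching y values: 1, 18 (2 points).
  x = 3: rhs = 13, matching y values: none (0 points).
  x = 4: rhs = 5, matching y values: 9, 10 (2 points).
  x = 5: rhs = 2, matching y values: none (0 points).
  x = 6: rhs = 10, matching y values: none (0 points).
  x = 7: rhs = 16, matching y values: 4, 15 (2 points).
  x = 8: rhs = 7, matching y values: 8, 11 (2 points).
  x = 9: rhs = 8, matching y values: none (0 points).
  x = 10: rhs = 6, matching y values: 5, 14 (2 points).
  x = 11: rhs = 7, matching y values: 8, 11 (2 points).
  x = 12: rhs = 17, matching y values: 6, 13 (2 points).
  x = 13: rhs = 4, matching y values: 2, 17 (2 points).
  x = 14: rhs = 12, matching y values: none (0 points).
  x = 15: rhs = 9, matching y values: 3, 16 (2 points).
  x = 16: rhs = 1, matching y values: 1, 18 (2 points).
  x = 17: rhs = 13, matching y values: none (0 points).
  x = 18: rhs = 13, matching y values: none (0 points).
Total affine count: 24.
Full point count |E(F_19)| = 24 + 1 = 25.
Hasse bound: |25 − (19+1)| = |5| = 5 ≤ 2√19 ≈ 8.7178 ✓.


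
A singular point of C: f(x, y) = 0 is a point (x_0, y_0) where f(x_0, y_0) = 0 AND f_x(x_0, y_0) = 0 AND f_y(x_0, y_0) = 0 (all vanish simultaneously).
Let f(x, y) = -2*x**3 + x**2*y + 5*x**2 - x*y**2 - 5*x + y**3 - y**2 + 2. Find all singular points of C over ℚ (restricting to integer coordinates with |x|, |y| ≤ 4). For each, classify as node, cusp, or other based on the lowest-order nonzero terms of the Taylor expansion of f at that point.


Singular points: {(1, 1)}; classification: cusp.

Compute partial derivatives:
  f_x = -6*x**2 + 2*x*y + 10*x - y**2 - 5.
  f_y = x**2 - 2*x*y + 3*y**2 - 2*y.
Scan x_0 ∈ {−4, ..., 4}. For each x_0, f_y(x_0, y) is a polynomial in y; find its integer roots y ∈ {−4, ..., 4}, then test f_x and f at those candidates.
  x = -4: f_y(-4, y) = 3*y**2 + 6*y + 16; no integer root y with |y| ≤ 4.
  x = -3: f_y(-3, y) = 3*y**2 + 4*y + 9; no integer root y with |y| ≤ 4.
  x = -2: f_y(-2, y) = 3*y**2 + 2*y + 4; no integer root y with |y| ≤ 4.
  x = -1: f_y(-1, y) = 3*y**2 + 1; no integer root y with |y| ≤ 4.
  x = 0: f_y(0, y) = 3*y**2 - 2*y; vanishes at y ∈ {0}. (0, 0): f_x = -5 ≠ 0.
  x = 1: f_y(1, y) = 3*y**2 - 4*y + 1; vanishes at y ∈ {1}. (1, 1): f_x = 0, f = 0 — SINGULAR.
  x = 2: f_y(2, y) = 3*y**2 - 6*y + 4; no integer root y with |y| ≤ 4.
  x = 3: f_y(3, y) = 3*y**2 - 8*y + 9; no integer root y with |y| ≤ 4.
  x = 4: f_y(4, y) = 3*y**2 - 10*y + 16; no integer root y with |y| ≤ 4.
Only singular point on the grid: (1, 1).
Classify: substitute x = 1 + u, y = 1 + v and expand: f = -2*u**3 + u**2*v - u*v**2 + v**3 + v**2.
No constant or linear terms (consistent with a singular point). Quadratic part: v**2. Cubic part: -2*u**3 + u**2*v - u*v**2 + v**3.
The quadratic part v**2 is a perfect square, so there is a single (double) tangent line v = 0, i.e. y = 1. Restricting the cubic part to that line (v = 0) leaves -2*u**3 ≠ 0, so f is not divisible by v and the branch is v² ≈ 2*u**3 to lowest order — this is a cusp.
Classification: cusp.


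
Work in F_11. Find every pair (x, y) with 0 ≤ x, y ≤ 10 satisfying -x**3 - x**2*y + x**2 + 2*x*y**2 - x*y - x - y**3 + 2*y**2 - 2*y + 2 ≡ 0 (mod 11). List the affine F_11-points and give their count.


Affine F_11-points: {(0, 6), (0, 9), (1, 1), (1, 5), (1, 9), (2, 9), (2, 10), (3, 4), (5, 5), (7, 7), (10, 7)}; count = 11.

For each of the 121 pairs (x, y) ∈ F_11², evaluate f(x, y) mod 11. Record the zeros.
  x = 0: [0↦2, 1↦1, 2↦9, 3↦9, 4↦6, 5↦5, 6↦0, 7↦7, 8↦9, 9↦0, 10↦7]  zeros at y ∈ {6, 9}
  x = 1: [0↦1, 1↦0, 2↦1, 3↦9, 4↦7, 5↦0, 6↦4, 7↦2, 8↦10, 9↦0, 10↦10]  zeros at y ∈ {1, 5, 9}
  x = 2: [0↦7, 1↦4, 2↦7, 3↦10, 4↦7, 5↦3, 6↦3, 7↦1, 8↦2, 9↦0, 10↦0]  zeros at y ∈ {9, 10}
  x = 3: [0↦3, 1↦7, 2↦10, 3↦6, 4↦0, 5↦8, 6↦2, 7↦9, 8↦1, 9↦5, 10↦4]  zeros at y ∈ {4}
  x = 4: [0↦5, 1↦3, 2↦4, 3↦2, 4↦2, 5↦9, 6↦6, 7↦9, 8↦1, 9↦9, 10↦5]  zeros at y ∈ ∅
  x = 5: [0↦7, 1↦8, 2↦5, 3↦3, 4↦7, 5↦0, 6↦9, 7↦6, 8↦7, 9↦6, 10↦8]  zeros at y ∈ {5}
  x = 6: [0↦3, 1↦5, 2↦7, 3↦3, 4↦9, 5↦8, 6↦5, 7↦5, 8↦2, 9↦1, 10↦7]  zeros at y ∈ ∅
  x = 7: [0↦9, 1↦10, 2↦4, 3↦7, 4↦2, 5↦5, 6↦10, 7↦0, 8↦2, 9↦10, 10↦7]  zeros at y ∈ {7}
  x = 8: [0↦8, 1↦6, 2↦1, 3↦9, 4↦2, 5↦7, 6↦7, 7↦7, 8↦1, 9↦5, 10↦2]  zeros at y ∈ ∅
  x = 9: [0↦5, 1↦9, 2↦3, 3↦3, 4↦3, 5↦8, 6↦1, 7↦9, 8↦4, 9↦2, 10↦8]  zeros at y ∈ ∅
  x = 10: [0↦5, 1↦2, 2↦4, 3↦5, 4↦10, 5↦2, 6↦8, 7↦0, 8↦5, 9↦6, 10↦8]  zeros at y ∈ {7}
Collecting zeros: affine points = {(0, 6), (0, 9), (1, 1), (1, 5), (1, 9), (2, 9), (2, 10), (3, 4), (5, 5), (7, 7), (10, 7)}.
Total count |C(F_11)_aff| = 11.


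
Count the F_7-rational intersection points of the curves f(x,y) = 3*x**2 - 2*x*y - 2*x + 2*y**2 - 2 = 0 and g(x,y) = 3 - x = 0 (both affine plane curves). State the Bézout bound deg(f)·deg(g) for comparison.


Common zeros: ∅; count = 0; Bézout bound = 2.

deg(f) = 2, deg(g) = 1, so Bézout bound = 2.
Scan x ∈ F_7. For each x, list the y ∈ F_7 with f(x, y) ≡ 0 and those with g(x, y) ≡ 0 (mod 7); the common zeros in that column are the intersection.
  x = 0: f ≡ 0 at y ∈ {1, 6}; g ≡ 0 at y ∈ ∅; common: ∅.
  x = 1: f ≡ 0 at y ∈ ∅; g ≡ 0 at y ∈ ∅; common: ∅.
  x = 2: f ≡ 0 at y ∈ ∅; g ≡ 0 at y ∈ ∅; common: ∅.
  x = 3: f ≡ 0 at y ∈ ∅; g ≡ 0 at y ∈ {0, 1, 2, 3, 4, 5, 6}; common: ∅.
  x = 4: f ≡ 0 at y ∈ ∅; g ≡ 0 at y ∈ ∅; common: ∅.
  x = 5: f ≡ 0 at y ∈ {0, 5}; g ≡ 0 at y ∈ ∅; common: ∅.
  x = 6: f ≡ 0 at y ∈ {1, 5}; g ≡ 0 at y ∈ ∅; common: ∅.
Collecting: common zeros = ∅, so the count is 0.
Comparison with the Bézout bound: 0 ≤ 2 = deg(f)·deg(g), as expected for curves with no common component (the affine F_7-count falls short of the bound because intersections may lie at infinity, over extension fields, or carry multiplicity).


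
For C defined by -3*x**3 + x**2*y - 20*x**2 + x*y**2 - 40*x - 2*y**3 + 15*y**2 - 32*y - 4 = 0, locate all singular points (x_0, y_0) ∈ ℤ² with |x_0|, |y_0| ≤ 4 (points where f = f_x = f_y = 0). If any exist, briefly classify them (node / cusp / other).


Singular points: {(-2, 2)}; classification: cusp.

Compute partial derivatives:
  f_x = -9*x**2 + 2*x*y - 40*x + y**2 - 40.
  f_y = x**2 + 2*x*y - 6*y**2 + 30*y - 32.
Scan x_0 ∈ {−4, ..., 4}. For each x_0, f_y(x_0, y) is a polynomial in y; find its integer roots y ∈ {−4, ..., 4}, then test f_x and f at those candidates.
  x = -4: f_y(-4, y) = -6*y**2 + 22*y - 16; vanishes at y ∈ {1}. (-4, 1): f_x = -31 ≠ 0.
  x = -3: f_y(-3, y) = -6*y**2 + 24*y - 23; no integer root y with |y| ≤ 4.
  x = -2: f_y(-2, y) = -6*y**2 + 26*y - 28; vanishes at y ∈ {2}. (-2, 2): f_x = 0, f = 0 — SINGULAR.
  x = -1: f_y(-1, y) = -6*y**2 + 28*y - 31; no integer root y with |y| ≤ 4.
  x = 0: f_y(0, y) = -6*y**2 + 30*y - 32; no integer root y with |y| ≤ 4.
  x = 1: f_y(1, y) = -6*y**2 + 32*y - 31; no integer root y with |y| ≤ 4.
  x = 2: f_y(2, y) = -6*y**2 + 34*y - 28; vanishes at y ∈ {1}. (2, 1): f_x = -151 ≠ 0.
  x = 3: f_y(3, y) = -6*y**2 + 36*y - 23; no integer root y with |y| ≤ 4.
  x = 4: f_y(4, y) = -6*y**2 + 38*y - 16; no integer root y with |y| ≤ 4.
Only singular point on the grid: (-2, 2).
Classify: substitute x = -2 + u, y = 2 + v and expand: f = -3*u**3 + u**2*v + u*v**2 - 2*v**3 + v**2.
No constant or linear terms (consistent with a singular point). Quadratic part: v**2. Cubic part: -3*u**3 + u**2*v + u*v**2 - 2*v**3.
The quadratic part v**2 is a perfect square, so there is a single (double) tangent line v = 0, i.e. y = 2. Restricting the cubic part to that line (v = 0) leaves -3*u**3 ≠ 0, so f is not divisible by v and the branch is v² ≈ 3*u**3 to lowest order — this is a cusp.
Classification: cusp.


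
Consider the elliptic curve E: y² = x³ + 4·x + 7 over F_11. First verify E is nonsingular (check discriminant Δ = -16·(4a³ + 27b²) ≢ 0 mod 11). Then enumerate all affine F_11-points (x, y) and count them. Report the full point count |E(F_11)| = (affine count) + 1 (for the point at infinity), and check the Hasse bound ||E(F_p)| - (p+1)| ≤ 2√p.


Affine points = {(1, 1), (1, 10), (2, 1), (2, 10), (5, 3), (5, 8), (6, 4), (6, 7), (7, 2), (7, 9), (8, 1), (8, 10)}; affine count = 12; |E(F_11)| = 13.

Discriminant check: Δ ∝ 4a³ + 27b² = 4·4³ + 27·7² = 4·64 + 27·49 ≡ 6 (mod 11). Nonzero ⇒ E is nonsingular.
For each x ∈ F_11, compute rhs = x³ + 4·x + 7 mod 11, then count y ∈ F_11 with y² ≡ rhs.
  x = 0: rhs = 7, matching y values: none (0 points).
  x = 1: rhs = 1, matching y values: 1, 10 (2 points).
  x = 2: rhs = 1, matching y values: 1, 10 (2 points).
  x = 3: rhs = 2, matching y values: none (0 points).
  x = 4: rhs = 10, matching y values: none (0 points).
  x = 5: rhs = 9, matching y values: 3, 8 (2 points).
  x = 6: rhs = 5, matching y values: 4, 7 (2 points).
  x = 7: rhs = 4, matching y values: 2, 9 (2 points).
  x = 8: rhs = 1, matching y values: 1, 10 (2 points).
  x = 9: rhs = 2, matching y values: none (0 points).
  x = 10: rhs = 2, matching y values: none (0 points).
Total affine count: 12.
Full point count |E(F_11)| = 12 + 1 = 13.
Hasse bound: |13 − (11+1)| = |1| = 1 ≤ 2√11 ≈ 6.6332 ✓.


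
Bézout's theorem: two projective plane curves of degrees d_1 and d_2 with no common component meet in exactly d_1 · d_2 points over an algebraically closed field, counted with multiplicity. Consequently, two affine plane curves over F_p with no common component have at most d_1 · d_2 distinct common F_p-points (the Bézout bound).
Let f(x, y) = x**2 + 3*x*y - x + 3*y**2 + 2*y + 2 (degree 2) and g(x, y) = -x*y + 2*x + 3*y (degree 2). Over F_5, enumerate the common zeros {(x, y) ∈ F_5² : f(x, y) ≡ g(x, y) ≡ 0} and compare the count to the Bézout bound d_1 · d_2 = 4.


Common zeros: {(1, 4), (2, 1)}; count = 2; Bézout bound = 4.

deg(f) = 2, deg(g) = 2, so Bézout bound = 4.
Scan x ∈ F_5. For each x, list the y ∈ F_5 with f(x, y) ≡ 0 and those with g(x, y) ≡ 0 (mod 5); the common zeros in that column are the intersection.
  x = 0: f ≡ 0 at y ∈ {3}; g ≡ 0 at y ∈ {0}; common: ∅.
  x = 1: f ≡ 0 at y ∈ {1, 4}; g ≡ 0 at y ∈ {4}; common: {4}.
  x = 2: f ≡ 0 at y ∈ {1, 3}; g ≡ 0 at y ∈ {1}; common: {1}.
  x = 3: f ≡ 0 at y ∈ {4}; g ≡ 0 at y ∈ ∅; common: ∅.
  x = 4: f ≡ 0 at y ∈ ∅; g ≡ 0 at y ∈ {3}; common: ∅.
Collecting: common zeros = {(1, 4), (2, 1)}, so the count is 2.
Comparison with the Bézout bound: 2 ≤ 4 = deg(f)·deg(g), as expected for curves with no common component (the affine F_5-count falls short of the bound because intersections may lie at infinity, over extension fields, or carry multiplicity).


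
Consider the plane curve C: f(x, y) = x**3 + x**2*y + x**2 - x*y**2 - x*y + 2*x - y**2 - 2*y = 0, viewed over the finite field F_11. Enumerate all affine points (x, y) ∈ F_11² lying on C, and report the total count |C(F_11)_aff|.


Affine F_11-points: {(0, 0), (0, 9), (1, 1), (1, 9), (2, 3), (2, 8), (4, 0), (4, 2), (6, 0), (6, 4), (9, 8), (9, 10)}; count = 12.

For each of the 121 pairs (x, y) ∈ F_11², evaluate f(x, y) mod 11. Record the zeros.
  x = 0: [0↦0, 1↦8, 2↦3, 3↦7, 4↦9, 5↦9, 6↦7, 7↦3, 8↦8, 9↦0, 10↦1]  zeros at y ∈ {0, 9}
  x = 1: [0↦4, 1↦0, 2↦3, 3↦2, 4↦8, 5↦10, 6↦8, 7↦2, 8↦3, 9↦0, 10↦4]  zeros at y ∈ {1, 9}
  x = 2: [0↦5, 1↦2, 2↦4, 3↦0, 4↦1, 5↦7, 6↦7, 7↦1, 8↦0, 9↦4, 10↦2]  zeros at y ∈ {3, 8}
  x = 3: [0↦9, 1↦9, 2↦1, 3↦7, 4↦5, 5↦6, 6↦10, 7↦6, 8↦5, 9↦7, 10↦1]  zeros at y ∈ ∅
  x = 4: [0↦0, 1↦5, 2↦0, 3↦7, 4↦4, 5↦2, 6↦1, 7↦1, 8↦2, 9↦4, 10↦7]  zeros at y ∈ {0, 2}
  x = 5: [0↦6, 1↦7, 2↦7, 3↦6, 4↦4, 5↦1, 6↦8, 7↦3, 8↦8, 9↦1, 10↦4]  zeros at y ∈ ∅
  x = 6: [0↦0, 1↦10, 2↦6, 3↦10, 4↦0, 5↦9, 6↦4, 7↦7, 8↦7, 9↦4, 10↦9]  zeros at y ∈ {0, 4}
  x = 7: [0↦10, 1↦9, 2↦3, 3↦3, 4↦9, 5↦10, 6↦6, 7↦8, 8↦5, 9↦8, 10↦6]  zeros at y ∈ ∅
  x = 8: [0↦9, 1↦10, 2↦4, 3↦2, 4↦4, 5↦10, 6↦9, 7↦1, 8↦8, 9↦8, 10↦1]  zeros at y ∈ ∅
  x = 9: [0↦3, 1↦8, 2↦4, 3↦2, 4↦2, 5↦4, 6↦8, 7↦3, 8↦0, 9↦10, 10↦0]  zeros at y ∈ {8, 10}
  x = 10: [0↦9, 1↦9, 2↦9, 3↦9, 4↦9, 5↦9, 6↦9, 7↦9, 8↦9, 9↦9, 10↦9]  zeros at y ∈ ∅
Collecting zeros: affine points = {(0, 0), (0, 9), (1, 1), (1, 9), (2, 3), (2, 8), (4, 0), (4, 2), (6, 0), (6, 4), (9, 8), (9, 10)}.
Total count |C(F_11)_aff| = 12.


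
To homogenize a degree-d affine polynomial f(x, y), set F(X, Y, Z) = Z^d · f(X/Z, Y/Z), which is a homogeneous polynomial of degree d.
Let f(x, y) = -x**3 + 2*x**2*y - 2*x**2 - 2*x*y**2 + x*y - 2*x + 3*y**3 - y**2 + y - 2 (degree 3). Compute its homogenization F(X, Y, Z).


F(X, Y, Z) = -X**3 + 2*X**2*Y - 2*X**2*Z - 2*X*Y**2 + X*Y*Z - 2*X*Z**2 + 3*Y**3 - Y**2*Z + Y*Z**2 - 2*Z**3

deg(f) = 3.
Substitute x = X/Z, y = Y/Z into f, then multiply by Z^3.
  monomial -1·x^3·y^0 ↦ -1·X^3·Y^0·Z^0.
  monomial 2·x^2·y^1 ↦ 2·X^2·Y^1·Z^0.
  monomial -2·x^2·y^0 ↦ -2·X^2·Y^0·Z^1.
  monomial -2·x^1·y^2 ↦ -2·X^1·Y^2·Z^0.
  monomial 1·x^1·y^1 ↦ 1·X^1·Y^1·Z^1.
  monomial -2·x^1·y^0 ↦ -2·X^1·Y^0·Z^2.
  monomial 3·x^0·y^3 ↦ 3·X^0·Y^3·Z^0.
  monomial -1·x^0·y^2 ↦ -1·X^0·Y^2·Z^1.
  monomial 1·x^0·y^1 ↦ 1·X^0·Y^1·Z^2.
  monomial -2·x^0·y^0 ↦ -2·X^0·Y^0·Z^3.
Collecting: F(X, Y, Z) = -X**3 + 2*X**2*Y - 2*X**2*Z - 2*X*Y**2 + X*Y*Z - 2*X*Z**2 + 3*Y**3 - Y**2*Z + Y*Z**2 - 2*Z**3.


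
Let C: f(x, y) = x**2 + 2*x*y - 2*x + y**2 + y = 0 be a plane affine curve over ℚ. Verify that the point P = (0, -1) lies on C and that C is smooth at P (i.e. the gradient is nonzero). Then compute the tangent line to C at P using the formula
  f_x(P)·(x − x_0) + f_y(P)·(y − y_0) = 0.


Tangent line at P: -4*x - y - 1 = 0.

Step 1: f(0, -1) = 0, so P lies on C.
Step 2: partial derivatives
  f_x(x, y) = 2*x + 2*y - 2, f_y(x, y) = 2*x + 2*y + 1.
  f_x(P) = -4, f_y(P) = -1 (gradient nonzero, so P is smooth).
Step 3: tangent line at P: -4·(x − 0) + -1·(y − -1) = 0.
Expanding: -4*x - y - 1 = 0.


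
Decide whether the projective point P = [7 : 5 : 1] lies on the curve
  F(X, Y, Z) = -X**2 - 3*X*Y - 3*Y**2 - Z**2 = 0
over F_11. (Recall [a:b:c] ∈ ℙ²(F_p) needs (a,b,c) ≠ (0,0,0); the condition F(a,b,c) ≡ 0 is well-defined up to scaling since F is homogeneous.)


F(7,5,1) ≡ 1 (mod 11); P is NOT on the curve.

Evaluate F(7, 5, 1) term-by-term (mod 11).
  -X**2 ↦ -1·49·1·1 = -49
  -3*X*Y ↦ -3·7·5·1 = -105
  -3*Y**2 ↦ -3·1·25·1 = -75
  -Z**2 ↦ -1·1·1·1 = -1
Sum: F(7, 5, 1) = (-49) + (-105) + (-75) + (-1) = -230.
Reducing mod 11: -230 ≡ 1 (mod 11).
Since F(a, b, c) ≡ 1 ≠ 0 (mod 11), P does NOT lie on the curve.


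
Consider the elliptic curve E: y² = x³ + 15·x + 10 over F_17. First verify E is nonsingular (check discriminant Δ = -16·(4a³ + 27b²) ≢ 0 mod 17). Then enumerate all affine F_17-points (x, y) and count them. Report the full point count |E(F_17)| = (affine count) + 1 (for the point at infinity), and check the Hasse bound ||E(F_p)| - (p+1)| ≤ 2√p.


Affine points = {(1, 3), (1, 14), (4, 7), (4, 10), (7, 4), (7, 13), (8, 8), (8, 9), (10, 2), (10, 15)}; affine count = 10; |E(F_17)| = 11.

Discriminant check: Δ ∝ 4a³ + 27b² = 4·15³ + 27·10² = 4·3375 + 27·100 ≡ 16 (mod 17). Nonzero ⇒ E is nonsingular.
For each x ∈ F_17, compute rhs = x³ + 15·x + 10 mod 17, then count y ∈ F_17 with y² ≡ rhs.
  x = 0: rhs = 10, matching y values: none (0 points).
  x = 1: rhs = 9, matching y values: 3, 14 (2 points).
  x = 2: rhs = 14, matching y values: none (0 points).
  x = 3: rhs = 14, matching y values: none (0 points).
  x = 4: rhs = 15, matching y values: 7, 10 (2 points).
  x = 5: rhs = 6, matching y values: none (0 points).
  x = 6: rhs = 10, matching y values: none (0 points).
  x = 7: rhs = 16, matching y values: 4, 13 (2 points).
  x = 8: rhs = 13, matching y values: 8, 9 (2 points).
  x = 9: rhs = 7, matching y values: none (0 points).
  x = 10: rhs = 4, matching y values: 2, 15 (2 points).
  x = 11: rhs = 10, matching y values: none (0 points).
  x = 12: rhs = 14, matching y values: none (0 points).
  x = 13: rhs = 5, matching y values: none (0 points).
  x = 14: rhs = 6, matching y values: none (0 points).
  x = 15: rhs = 6, matching y values: none (0 points).
  x = 16: rhs = 11, matching y values: none (0 points).
Total affine count: 10.
Full point count |E(F_17)| = 10 + 1 = 11.
Hasse bound: |11 − (17+1)| = |-7| = 7 ≤ 2√17 ≈ 8.2462 ✓.
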